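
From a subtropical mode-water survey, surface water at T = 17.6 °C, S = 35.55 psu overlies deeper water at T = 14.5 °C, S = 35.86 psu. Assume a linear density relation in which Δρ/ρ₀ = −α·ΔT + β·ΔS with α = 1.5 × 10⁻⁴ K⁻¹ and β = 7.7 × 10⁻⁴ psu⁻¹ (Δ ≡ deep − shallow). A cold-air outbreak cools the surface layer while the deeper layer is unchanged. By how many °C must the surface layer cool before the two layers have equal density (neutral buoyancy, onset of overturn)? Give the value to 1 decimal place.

4.7 °C

Neutral buoyancy requires Δρ = 0, i.e. −α(T_deep − T_surf′) + β(S_deep − S_surf) = 0.
T_surf′ = T_deep − (β/α)·ΔS = 14.5 − (7.7 × 10⁻⁴/1.5 × 10⁻⁴)·(+0.31) = 12.909 °C.
Cooling required: 17.6 − (12.909) = 4.691 °C.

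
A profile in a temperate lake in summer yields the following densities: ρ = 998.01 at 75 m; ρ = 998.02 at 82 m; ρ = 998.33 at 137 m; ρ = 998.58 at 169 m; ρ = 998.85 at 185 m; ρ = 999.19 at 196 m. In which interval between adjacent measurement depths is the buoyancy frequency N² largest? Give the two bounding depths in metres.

185–196 m

Compute the density gradient over each adjacent pair:
  75–82 m: Δρ/Δz = 0.01/7 = 1.4 × 10⁻³ kg m⁻⁴
  82–137 m: Δρ/Δz = 0.31/55 = 5.6 × 10⁻³ kg m⁻⁴
  137–169 m: Δρ/Δz = 0.25/32 = 7.8 × 10⁻³ kg m⁻⁴
  169–185 m: Δρ/Δz = 0.27/16 = 0.017 kg m⁻⁴
  185–196 m: Δρ/Δz = 0.34/11 = 0.031 kg m⁻⁴
The largest gradient is in the 185–196 m interval — the pycnocline.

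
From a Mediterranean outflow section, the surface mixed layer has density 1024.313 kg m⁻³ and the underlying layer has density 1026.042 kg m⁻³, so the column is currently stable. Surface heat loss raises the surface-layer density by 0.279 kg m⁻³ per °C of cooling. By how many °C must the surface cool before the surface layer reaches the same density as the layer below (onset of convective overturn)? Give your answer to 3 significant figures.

Density deficit of the surface layer: 1026.042 − 1024.313 = 1.729 kg m⁻³.
Required change = 1.729 / 0.279 = 6.20 °C.

6.20 °C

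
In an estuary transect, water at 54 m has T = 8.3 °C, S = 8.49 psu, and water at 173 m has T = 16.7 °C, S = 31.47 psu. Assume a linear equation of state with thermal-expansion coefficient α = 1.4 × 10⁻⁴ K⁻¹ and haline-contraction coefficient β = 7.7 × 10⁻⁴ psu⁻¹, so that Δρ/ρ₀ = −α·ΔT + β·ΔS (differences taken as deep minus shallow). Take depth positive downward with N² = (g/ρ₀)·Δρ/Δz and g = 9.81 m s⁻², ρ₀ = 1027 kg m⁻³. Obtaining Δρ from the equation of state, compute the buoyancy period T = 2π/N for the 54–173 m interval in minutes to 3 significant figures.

ΔT = +8.4 K, ΔS = +22.98 psu (deep − shallow).
Δρ/ρ₀ = −αΔT + βΔS = -1.176 × 10⁻³ + 0.0176946 = 0.0165186, so Δρ ≈ 16.96 kg m⁻³.
N² = (g/ρ₀)·Δρ/Δz = g·(Δρ/ρ₀)/Δz = 9.81 × 0.0165186 / 119 = 1.3617 × 10⁻³ s⁻².
N = √(1.3617 × 10⁻³) = 0.036901 rad s⁻¹ → T = 2π/N = 170.27 s = 2.8378 min ≈ 2.84 min.

2.84 min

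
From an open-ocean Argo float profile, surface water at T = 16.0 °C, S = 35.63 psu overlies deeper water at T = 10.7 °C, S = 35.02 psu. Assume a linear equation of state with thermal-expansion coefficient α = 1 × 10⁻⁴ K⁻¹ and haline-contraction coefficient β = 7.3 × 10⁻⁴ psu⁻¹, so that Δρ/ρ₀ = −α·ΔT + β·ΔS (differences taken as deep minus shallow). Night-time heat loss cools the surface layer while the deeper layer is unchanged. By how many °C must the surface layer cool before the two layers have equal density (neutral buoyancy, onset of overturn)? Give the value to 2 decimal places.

Neutral buoyancy requires Δρ = 0, i.e. −α(T_deep − T_surf′) + β(S_deep − S_surf) = 0.
T_surf′ = T_deep − (β/α)·ΔS = 10.7 − (7.3 × 10⁻⁴/1 × 10⁻⁴)·(-0.61) = 15.1530 °C.
Cooling required: 16.0 − (15.1530) = 0.8470 °C.

0.85 °C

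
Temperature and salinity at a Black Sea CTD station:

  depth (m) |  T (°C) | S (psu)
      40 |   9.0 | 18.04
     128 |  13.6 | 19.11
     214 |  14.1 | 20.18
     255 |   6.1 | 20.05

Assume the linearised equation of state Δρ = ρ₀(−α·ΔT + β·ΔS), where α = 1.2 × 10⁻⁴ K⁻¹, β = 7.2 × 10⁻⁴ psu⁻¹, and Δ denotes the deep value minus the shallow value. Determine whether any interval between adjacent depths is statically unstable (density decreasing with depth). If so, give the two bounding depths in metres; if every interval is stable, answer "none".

Evaluate Δρ/ρ₀ = −αΔT + βΔS across each adjacent pair:
  40–128 m: −αΔT+βΔS = −(1.2 × 10⁻⁴)(+4.6)+(7.2 × 10⁻⁴)(+1.07) = 2.2 × 10⁻⁴ → stable
  128–214 m: −αΔT+βΔS = −(1.2 × 10⁻⁴)(+0.5)+(7.2 × 10⁻⁴)(+1.07) = 7.1 × 10⁻⁴ → stable
  214–255 m: −αΔT+βΔS = −(1.2 × 10⁻⁴)(-8.0)+(7.2 × 10⁻⁴)(-0.13) = 8.7 × 10⁻⁴ → stable
Every interval has Δρ > 0: the column is stably stratified throughout.

none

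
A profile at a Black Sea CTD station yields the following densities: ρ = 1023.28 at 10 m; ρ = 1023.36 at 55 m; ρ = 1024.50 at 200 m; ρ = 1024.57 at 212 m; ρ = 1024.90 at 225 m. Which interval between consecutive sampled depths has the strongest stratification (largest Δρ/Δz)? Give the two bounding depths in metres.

212–225 m

Compute the density gradient over each adjacent pair:
  10–55 m: Δρ/Δz = 0.08/45 = 1.8 × 10⁻³ kg m⁻⁴
  55–200 m: Δρ/Δz = 1.14/145 = 7.9 × 10⁻³ kg m⁻⁴
  200–212 m: Δρ/Δz = 0.07/12 = 5.8 × 10⁻³ kg m⁻⁴
  212–225 m: Δρ/Δz = 0.33/13 = 0.025 kg m⁻⁴
The largest gradient is in the 212–225 m interval — the pycnocline.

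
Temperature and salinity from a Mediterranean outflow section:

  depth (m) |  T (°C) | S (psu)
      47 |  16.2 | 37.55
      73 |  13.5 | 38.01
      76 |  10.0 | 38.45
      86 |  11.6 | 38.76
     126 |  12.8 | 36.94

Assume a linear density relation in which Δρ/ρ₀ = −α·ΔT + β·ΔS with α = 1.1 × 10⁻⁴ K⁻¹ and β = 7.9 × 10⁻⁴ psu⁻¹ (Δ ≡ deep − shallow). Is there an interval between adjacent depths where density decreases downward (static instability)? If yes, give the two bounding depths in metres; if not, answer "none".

Evaluate Δρ/ρ₀ = −αΔT + βΔS across each adjacent pair:
  47–73 m: −αΔT+βΔS = −(1.1 × 10⁻⁴)(-2.7)+(7.9 × 10⁻⁴)(+0.46) = 6.6 × 10⁻⁴ → stable
  73–76 m: −αΔT+βΔS = −(1.1 × 10⁻⁴)(-3.5)+(7.9 × 10⁻⁴)(+0.44) = 7.3 × 10⁻⁴ → stable
  76–86 m: −αΔT+βΔS = −(1.1 × 10⁻⁴)(+1.6)+(7.9 × 10⁻⁴)(+0.31) = 6.9 × 10⁻⁵ → stable
  86–126 m: −αΔT+βΔS = −(1.1 × 10⁻⁴)(+1.2)+(7.9 × 10⁻⁴)(-1.82) = -1.6 × 10⁻³ → UNSTABLE
The 86–126 m interval has Δρ < 0: lighter water underlies denser water.

86–126 m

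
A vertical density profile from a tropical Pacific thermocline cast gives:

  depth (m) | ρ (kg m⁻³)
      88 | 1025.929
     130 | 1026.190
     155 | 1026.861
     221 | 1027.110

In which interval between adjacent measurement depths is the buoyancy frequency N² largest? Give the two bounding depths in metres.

130–155 m

Compute the density gradient over each adjacent pair:
  88–130 m: Δρ/Δz = 0.261/42 = 6.2 × 10⁻³ kg m⁻⁴
  130–155 m: Δρ/Δz = 0.671/25 = 0.027 kg m⁻⁴
  155–221 m: Δρ/Δz = 0.249/66 = 3.8 × 10⁻³ kg m⁻⁴
The largest gradient is in the 130–155 m interval — the pycnocline.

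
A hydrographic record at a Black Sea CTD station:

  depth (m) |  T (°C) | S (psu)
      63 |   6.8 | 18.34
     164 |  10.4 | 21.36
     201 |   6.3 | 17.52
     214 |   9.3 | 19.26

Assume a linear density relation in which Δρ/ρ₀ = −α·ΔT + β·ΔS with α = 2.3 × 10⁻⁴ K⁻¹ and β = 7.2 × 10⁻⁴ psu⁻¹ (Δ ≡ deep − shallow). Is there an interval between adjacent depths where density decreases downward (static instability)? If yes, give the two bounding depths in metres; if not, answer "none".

164–201 m

Evaluate Δρ/ρ₀ = −αΔT + βΔS across each adjacent pair:
  63–164 m: −αΔT+βΔS = −(2.3 × 10⁻⁴)(+3.6)+(7.2 × 10⁻⁴)(+3.02) = 1.3 × 10⁻³ → stable
  164–201 m: −αΔT+βΔS = −(2.3 × 10⁻⁴)(-4.1)+(7.2 × 10⁻⁴)(-3.84) = -1.8 × 10⁻³ → UNSTABLE
  201–214 m: −αΔT+βΔS = −(2.3 × 10⁻⁴)(+3.0)+(7.2 × 10⁻⁴)(+1.74) = 5.6 × 10⁻⁴ → stable
The 164–201 m interval has Δρ < 0: lighter water underlies denser water.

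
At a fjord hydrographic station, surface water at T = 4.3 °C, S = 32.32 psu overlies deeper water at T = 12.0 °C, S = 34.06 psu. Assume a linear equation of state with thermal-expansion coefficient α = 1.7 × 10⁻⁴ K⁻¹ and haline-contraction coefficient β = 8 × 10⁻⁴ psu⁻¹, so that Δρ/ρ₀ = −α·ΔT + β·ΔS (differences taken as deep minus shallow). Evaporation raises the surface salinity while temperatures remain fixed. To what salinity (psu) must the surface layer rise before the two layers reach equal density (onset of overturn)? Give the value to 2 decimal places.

32.42 psu

Neutral buoyancy requires −α(T_deep − T_surf) + β(S_deep − S_surf′) = 0.
S_surf′ = S_deep − (α/β)·ΔT = 34.06 − (1.7 × 10⁻⁴/8 × 10⁻⁴)·(+7.7) = 32.4238 psu.
Increase required: 32.4238 − 32.32 = 0.1038 psu.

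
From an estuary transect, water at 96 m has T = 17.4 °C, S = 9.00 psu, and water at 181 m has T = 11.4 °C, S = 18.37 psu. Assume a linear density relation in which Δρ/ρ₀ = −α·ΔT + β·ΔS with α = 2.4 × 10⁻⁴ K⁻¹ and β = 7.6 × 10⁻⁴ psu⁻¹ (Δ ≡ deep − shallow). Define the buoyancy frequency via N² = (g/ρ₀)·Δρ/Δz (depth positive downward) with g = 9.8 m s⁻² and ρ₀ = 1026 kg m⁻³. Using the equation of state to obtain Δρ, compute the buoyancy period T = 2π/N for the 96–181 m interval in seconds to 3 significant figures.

ΔT = -6.0 K, ΔS = +9.37 psu (deep − shallow).
Δρ/ρ₀ = −αΔT + βΔS = 1.44 × 10⁻³ + 7.1212 × 10⁻³ = 8.5612 × 10⁻³, so Δρ ≈ 8.784 kg m⁻³.
N² = (g/ρ₀)·Δρ/Δz = g·(Δρ/ρ₀)/Δz = 9.8 × 8.5612 × 10⁻³ / 85 = 9.8706 × 10⁻⁴ s⁻².
N = √(9.8706 × 10⁻⁴) = 0.031418 rad s⁻¹ → T = 2π/N = 199.99 s ≈ 200 s.

200 s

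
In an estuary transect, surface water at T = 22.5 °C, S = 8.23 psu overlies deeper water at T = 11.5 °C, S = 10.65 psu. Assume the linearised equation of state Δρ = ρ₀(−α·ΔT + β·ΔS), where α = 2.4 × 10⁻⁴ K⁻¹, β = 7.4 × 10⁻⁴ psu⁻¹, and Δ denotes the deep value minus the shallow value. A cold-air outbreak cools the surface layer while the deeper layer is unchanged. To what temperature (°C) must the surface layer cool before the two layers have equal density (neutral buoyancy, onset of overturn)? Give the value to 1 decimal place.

Neutral buoyancy requires Δρ = 0, i.e. −α(T_deep − T_surf′) + β(S_deep − S_surf) = 0.
T_surf′ = T_deep − (β/α)·ΔS = 11.5 − (7.4 × 10⁻⁴/2.4 × 10⁻⁴)·(+2.42) = 4.038 °C.
Cooling required: 22.5 − (4.038) = 18.462 °C.

4.0 °C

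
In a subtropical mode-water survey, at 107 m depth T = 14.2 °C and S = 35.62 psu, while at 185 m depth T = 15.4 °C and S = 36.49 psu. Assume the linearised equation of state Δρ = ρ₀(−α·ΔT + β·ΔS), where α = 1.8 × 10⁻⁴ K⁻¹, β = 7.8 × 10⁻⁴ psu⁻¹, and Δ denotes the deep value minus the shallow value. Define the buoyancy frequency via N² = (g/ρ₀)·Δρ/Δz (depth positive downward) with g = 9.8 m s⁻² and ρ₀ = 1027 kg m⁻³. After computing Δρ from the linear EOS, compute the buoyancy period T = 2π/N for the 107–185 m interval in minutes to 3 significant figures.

ΔT = +1.2 K, ΔS = +0.87 psu (deep − shallow).
Δρ/ρ₀ = −αΔT + βΔS = -2.16 × 10⁻⁴ + 6.786 × 10⁻⁴ = 4.626 × 10⁻⁴, so Δρ ≈ 0.4751 kg m⁻³.
N² = (g/ρ₀)·Δρ/Δz = g·(Δρ/ρ₀)/Δz = 9.8 × 4.626 × 10⁻⁴ / 78 = 5.8122 × 10⁻⁵ s⁻².
N = √(5.8122 × 10⁻⁵) = 7.6238 × 10⁻³ rad s⁻¹ → T = 2π/N = 824.15 s = 13.736 min ≈ 13.7 min.

13.7 min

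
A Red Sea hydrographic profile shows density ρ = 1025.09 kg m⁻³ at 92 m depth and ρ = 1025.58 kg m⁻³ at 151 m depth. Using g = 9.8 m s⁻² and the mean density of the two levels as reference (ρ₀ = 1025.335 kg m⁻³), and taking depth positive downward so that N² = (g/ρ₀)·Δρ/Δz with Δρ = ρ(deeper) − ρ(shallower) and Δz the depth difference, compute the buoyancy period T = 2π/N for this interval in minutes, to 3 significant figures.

Δρ = 1025.58 − 1025.09 = 0.49 kg m⁻³ over Δz = 151 − 92 = 59 m.
N² = (9.8/1025.335) × (0.49/59) = 7.9379 × 10⁻⁵ s⁻².
N = √(7.9379 × 10⁻⁵) = 8.9095 × 10⁻³ rad s⁻¹, so T = 2π/N = 705.22 s = 11.754 min ≈ 11.8 min.
Since Δρ > 0 the layer is stably stratified.

11.8 min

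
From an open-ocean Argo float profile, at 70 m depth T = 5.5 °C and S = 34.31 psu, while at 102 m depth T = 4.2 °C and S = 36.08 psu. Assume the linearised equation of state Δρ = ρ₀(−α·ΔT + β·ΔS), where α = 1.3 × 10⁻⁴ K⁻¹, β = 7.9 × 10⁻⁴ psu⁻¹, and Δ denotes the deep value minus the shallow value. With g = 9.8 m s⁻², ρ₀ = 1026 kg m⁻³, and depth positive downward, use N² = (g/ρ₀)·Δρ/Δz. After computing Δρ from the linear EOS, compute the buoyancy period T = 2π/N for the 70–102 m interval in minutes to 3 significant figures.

4.78 min

ΔT = -1.3 K, ΔS = +1.77 psu (deep − shallow).
Δρ/ρ₀ = −αΔT + βΔS = 1.69 × 10⁻⁴ + 1.3983 × 10⁻³ = 1.5673 × 10⁻³, so Δρ ≈ 1.608 kg m⁻³.
N² = (g/ρ₀)·Δρ/Δz = g·(Δρ/ρ₀)/Δz = 9.8 × 1.5673 × 10⁻³ / 32 = 4.7999 × 10⁻⁴ s⁻².
N = √(4.7999 × 10⁻⁴) = 0.021909 rad s⁻¹ → T = 2π/N = 286.79 s = 4.7798 min ≈ 4.78 min.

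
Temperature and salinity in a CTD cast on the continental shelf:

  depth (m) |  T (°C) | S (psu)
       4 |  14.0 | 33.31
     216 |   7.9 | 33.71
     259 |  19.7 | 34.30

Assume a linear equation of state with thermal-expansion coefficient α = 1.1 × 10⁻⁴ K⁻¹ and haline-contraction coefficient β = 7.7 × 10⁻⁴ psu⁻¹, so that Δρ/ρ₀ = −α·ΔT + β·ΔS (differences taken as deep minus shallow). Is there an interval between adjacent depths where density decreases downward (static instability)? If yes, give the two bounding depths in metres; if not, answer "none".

Evaluate Δρ/ρ₀ = −αΔT + βΔS across each adjacent pair:
  4–216 m: −αΔT+βΔS = −(1.1 × 10⁻⁴)(-6.1)+(7.7 × 10⁻⁴)(+0.40) = 9.8 × 10⁻⁴ → stable
  216–259 m: −αΔT+βΔS = −(1.1 × 10⁻⁴)(+11.8)+(7.7 × 10⁻⁴)(+0.59) = -8.4 × 10⁻⁴ → UNSTABLE
The 216–259 m interval has Δρ < 0: lighter water underlies denser water.

216–259 m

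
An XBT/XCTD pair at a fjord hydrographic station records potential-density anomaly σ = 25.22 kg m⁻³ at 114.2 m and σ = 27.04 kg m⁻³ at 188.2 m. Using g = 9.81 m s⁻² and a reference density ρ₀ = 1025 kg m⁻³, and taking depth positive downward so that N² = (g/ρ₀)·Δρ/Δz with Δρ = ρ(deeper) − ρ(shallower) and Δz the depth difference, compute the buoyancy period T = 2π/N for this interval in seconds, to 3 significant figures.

Δρ = 1027.04 − 1025.22 = 1.82 kg m⁻³ over Δz = 188.2 − 114.2 = 74 m.
N² = (9.81/1025) × (1.82/74) = 2.3539 × 10⁻⁴ s⁻².
N = √(2.3539 × 10⁻⁴) = 0.015342 rad s⁻¹, so T = 2π/N = 409.54 s ≈ 410 s.

410 s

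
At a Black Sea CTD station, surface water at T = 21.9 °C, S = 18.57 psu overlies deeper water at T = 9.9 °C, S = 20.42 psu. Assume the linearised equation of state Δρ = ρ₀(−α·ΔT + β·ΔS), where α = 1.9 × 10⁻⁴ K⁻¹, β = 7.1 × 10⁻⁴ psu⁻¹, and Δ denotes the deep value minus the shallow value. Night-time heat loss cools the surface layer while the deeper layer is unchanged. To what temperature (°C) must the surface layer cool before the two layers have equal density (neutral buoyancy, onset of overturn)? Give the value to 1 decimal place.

Neutral buoyancy requires Δρ = 0, i.e. −α(T_deep − T_surf′) + β(S_deep − S_surf) = 0.
T_surf′ = T_deep − (β/α)·ΔS = 9.9 − (7.1 × 10⁻⁴/1.9 × 10⁻⁴)·(+1.85) = 2.987 °C.
Cooling required: 21.9 − (2.987) = 18.913 °C.

3.0 °C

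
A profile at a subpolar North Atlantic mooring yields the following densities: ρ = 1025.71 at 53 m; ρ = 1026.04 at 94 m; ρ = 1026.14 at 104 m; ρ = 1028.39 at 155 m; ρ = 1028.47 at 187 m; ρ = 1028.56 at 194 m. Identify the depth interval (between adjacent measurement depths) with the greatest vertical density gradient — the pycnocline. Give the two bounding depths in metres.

104–155 m

Compute the density gradient over each adjacent pair:
  53–94 m: Δρ/Δz = 0.33/41 = 8.0 × 10⁻³ kg m⁻⁴
  94–104 m: Δρ/Δz = 0.10/10 = 0.010 kg m⁻⁴
  104–155 m: Δρ/Δz = 2.25/51 = 0.044 kg m⁻⁴
  155–187 m: Δρ/Δz = 0.08/32 = 2.5 × 10⁻³ kg m⁻⁴
  187–194 m: Δρ/Δz = 0.09/7 = 0.013 kg m⁻⁴
The largest gradient is in the 104–155 m interval — the pycnocline.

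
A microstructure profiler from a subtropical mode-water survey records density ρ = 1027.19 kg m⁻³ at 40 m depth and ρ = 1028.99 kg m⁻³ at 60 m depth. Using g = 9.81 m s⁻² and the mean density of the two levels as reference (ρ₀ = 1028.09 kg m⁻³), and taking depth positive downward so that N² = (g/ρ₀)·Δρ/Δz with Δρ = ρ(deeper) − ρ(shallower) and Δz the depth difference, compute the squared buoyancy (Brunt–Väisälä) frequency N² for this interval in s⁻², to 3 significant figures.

Δρ = 1028.99 − 1027.19 = 1.80 kg m⁻³ over Δz = 60 − 40 = 20 m.
N² = (9.81/1028.09) × (1.80/20) = 8.5878 × 10⁻⁴ s⁻² ≈ 8.59 × 10⁻⁴ s⁻².

8.59 × 10⁻⁴ s⁻²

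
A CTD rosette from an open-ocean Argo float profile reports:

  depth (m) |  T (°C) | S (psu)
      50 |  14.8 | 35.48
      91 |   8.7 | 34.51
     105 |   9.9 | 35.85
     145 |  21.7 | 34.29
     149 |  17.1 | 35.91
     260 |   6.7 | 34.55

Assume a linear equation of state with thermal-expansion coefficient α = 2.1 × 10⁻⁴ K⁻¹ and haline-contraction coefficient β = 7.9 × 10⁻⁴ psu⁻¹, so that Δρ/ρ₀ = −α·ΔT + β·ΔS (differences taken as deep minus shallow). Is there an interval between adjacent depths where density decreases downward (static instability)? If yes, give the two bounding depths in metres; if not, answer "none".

105–145 m

Evaluate Δρ/ρ₀ = −αΔT + βΔS across each adjacent pair:
  50–91 m: −αΔT+βΔS = −(2.1 × 10⁻⁴)(-6.1)+(7.9 × 10⁻⁴)(-0.97) = 5.1 × 10⁻⁴ → stable
  91–105 m: −αΔT+βΔS = −(2.1 × 10⁻⁴)(+1.2)+(7.9 × 10⁻⁴)(+1.34) = 8.1 × 10⁻⁴ → stable
  105–145 m: −αΔT+βΔS = −(2.1 × 10⁻⁴)(+11.8)+(7.9 × 10⁻⁴)(-1.56) = -3.7 × 10⁻³ → UNSTABLE
  145–149 m: −αΔT+βΔS = −(2.1 × 10⁻⁴)(-4.6)+(7.9 × 10⁻⁴)(+1.62) = 2.2 × 10⁻³ → stable
  149–260 m: −αΔT+βΔS = −(2.1 × 10⁻⁴)(-10.4)+(7.9 × 10⁻⁴)(-1.36) = 1.1 × 10⁻³ → stable
The 105–145 m interval has Δρ < 0: lighter water underlies denser water.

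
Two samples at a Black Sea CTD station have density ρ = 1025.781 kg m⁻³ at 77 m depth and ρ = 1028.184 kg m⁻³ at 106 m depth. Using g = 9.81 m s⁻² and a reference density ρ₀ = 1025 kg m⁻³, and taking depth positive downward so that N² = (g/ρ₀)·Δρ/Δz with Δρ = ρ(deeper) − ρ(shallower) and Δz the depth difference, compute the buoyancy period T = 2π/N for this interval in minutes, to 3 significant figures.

Δρ = 1028.184 − 1025.781 = 2.403 kg m⁻³ over Δz = 106 − 77 = 29 m.
N² = (9.81/1025) × (2.403/29) = 7.9305 × 10⁻⁴ s⁻².
N = √(7.9305 × 10⁻⁴) = 0.028161 rad s⁻¹, so T = 2π/N = 223.12 s = 3.7187 min ≈ 3.72 min.

3.72 min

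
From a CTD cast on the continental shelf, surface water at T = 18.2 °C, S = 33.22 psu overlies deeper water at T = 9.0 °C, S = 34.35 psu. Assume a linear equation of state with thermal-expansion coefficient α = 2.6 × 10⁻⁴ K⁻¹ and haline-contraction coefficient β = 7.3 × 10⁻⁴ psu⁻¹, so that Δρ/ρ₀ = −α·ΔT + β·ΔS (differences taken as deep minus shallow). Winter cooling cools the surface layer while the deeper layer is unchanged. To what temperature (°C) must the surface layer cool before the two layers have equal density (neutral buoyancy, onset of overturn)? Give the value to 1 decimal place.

5.8 °C

Neutral buoyancy requires Δρ = 0, i.e. −α(T_deep − T_surf′) + β(S_deep − S_surf) = 0.
T_surf′ = T_deep − (β/α)·ΔS = 9.0 − (7.3 × 10⁻⁴/2.6 × 10⁻⁴)·(+1.13) = 5.827 °C.
Cooling required: 18.2 − (5.827) = 12.373 °C.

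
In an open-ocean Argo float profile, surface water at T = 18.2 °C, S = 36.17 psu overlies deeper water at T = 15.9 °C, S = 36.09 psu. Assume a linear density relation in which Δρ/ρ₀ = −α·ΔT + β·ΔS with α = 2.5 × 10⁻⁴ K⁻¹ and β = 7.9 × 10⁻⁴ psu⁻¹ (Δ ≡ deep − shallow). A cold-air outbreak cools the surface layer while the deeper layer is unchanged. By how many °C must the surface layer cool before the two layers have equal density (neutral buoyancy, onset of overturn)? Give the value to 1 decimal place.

2.0 °C

Neutral buoyancy requires Δρ = 0, i.e. −α(T_deep − T_surf′) + β(S_deep − S_surf) = 0.
T_surf′ = T_deep − (β/α)·ΔS = 15.9 − (7.9 × 10⁻⁴/2.5 × 10⁻⁴)·(-0.08) = 16.153 °C.
Cooling required: 18.2 − (16.153) = 2.047 °C.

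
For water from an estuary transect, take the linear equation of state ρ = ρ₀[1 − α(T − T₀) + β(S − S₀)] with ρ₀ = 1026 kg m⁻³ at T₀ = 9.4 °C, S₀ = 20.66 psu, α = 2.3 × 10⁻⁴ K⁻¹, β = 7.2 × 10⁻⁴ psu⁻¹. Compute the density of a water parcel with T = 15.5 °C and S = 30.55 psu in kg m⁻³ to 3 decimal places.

T − T₀ = +6.1 K, S − S₀ = +9.89 psu.
Bracket = 1 − α·(+6.1) + β·(+9.89) = 1 + (5.7178 × 10⁻³) = 1.0057178.
ρ = 1026 × 1.0057178 = 1031.866 kg m⁻³.

1031.866 kg m⁻³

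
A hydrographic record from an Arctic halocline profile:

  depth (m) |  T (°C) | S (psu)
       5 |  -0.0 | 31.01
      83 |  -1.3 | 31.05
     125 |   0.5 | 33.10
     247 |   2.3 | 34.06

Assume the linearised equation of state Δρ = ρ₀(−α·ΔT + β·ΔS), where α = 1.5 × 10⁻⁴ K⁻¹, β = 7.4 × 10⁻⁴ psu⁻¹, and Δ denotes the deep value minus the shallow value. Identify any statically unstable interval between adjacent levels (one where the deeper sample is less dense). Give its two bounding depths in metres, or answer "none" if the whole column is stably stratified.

none

Evaluate Δρ/ρ₀ = −αΔT + βΔS across each adjacent pair:
  5–83 m: −αΔT+βΔS = −(1.5 × 10⁻⁴)(-1.3)+(7.4 × 10⁻⁴)(+0.04) = 2.2 × 10⁻⁴ → stable
  83–125 m: −αΔT+βΔS = −(1.5 × 10⁻⁴)(+1.8)+(7.4 × 10⁻⁴)(+2.05) = 1.2 × 10⁻³ → stable
  125–247 m: −αΔT+βΔS = −(1.5 × 10⁻⁴)(+1.8)+(7.4 × 10⁻⁴)(+0.96) = 4.4 × 10⁻⁴ → stable
Every interval has Δρ > 0: the column is stably stratified throughout.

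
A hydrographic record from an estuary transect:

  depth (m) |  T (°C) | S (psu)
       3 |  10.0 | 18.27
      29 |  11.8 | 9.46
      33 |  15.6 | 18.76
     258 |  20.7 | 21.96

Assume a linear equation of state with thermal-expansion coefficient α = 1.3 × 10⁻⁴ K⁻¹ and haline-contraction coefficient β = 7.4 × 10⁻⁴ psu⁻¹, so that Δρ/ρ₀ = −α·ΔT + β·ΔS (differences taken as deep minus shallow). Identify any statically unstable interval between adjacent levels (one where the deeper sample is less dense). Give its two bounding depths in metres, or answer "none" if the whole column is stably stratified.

Evaluate Δρ/ρ₀ = −αΔT + βΔS across each adjacent pair:
  3–29 m: −αΔT+βΔS = −(1.3 × 10⁻⁴)(+1.8)+(7.4 × 10⁻⁴)(-8.81) = -6.8 × 10⁻³ → UNSTABLE
  29–33 m: −αΔT+βΔS = −(1.3 × 10⁻⁴)(+3.8)+(7.4 × 10⁻⁴)(+9.30) = 6.4 × 10⁻³ → stable
  33–258 m: −αΔT+βΔS = −(1.3 × 10⁻⁴)(+5.1)+(7.4 × 10⁻⁴)(+3.20) = 1.7 × 10⁻³ → stable
The 3–29 m interval has Δρ < 0: lighter water underlies denser water.

3–29 m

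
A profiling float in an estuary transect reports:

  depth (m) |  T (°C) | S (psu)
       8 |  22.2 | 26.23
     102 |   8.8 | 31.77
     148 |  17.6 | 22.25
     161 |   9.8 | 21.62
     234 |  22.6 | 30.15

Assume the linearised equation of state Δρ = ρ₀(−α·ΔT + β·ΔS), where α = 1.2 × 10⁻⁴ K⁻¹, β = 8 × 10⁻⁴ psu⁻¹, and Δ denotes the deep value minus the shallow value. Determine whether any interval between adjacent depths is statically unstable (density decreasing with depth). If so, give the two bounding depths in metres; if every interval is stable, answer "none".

102–148 m

Evaluate Δρ/ρ₀ = −αΔT + βΔS across each adjacent pair:
  8–102 m: −αΔT+βΔS = −(1.2 × 10⁻⁴)(-13.4)+(8 × 10⁻⁴)(+5.54) = 6.0 × 10⁻³ → stable
  102–148 m: −αΔT+βΔS = −(1.2 × 10⁻⁴)(+8.8)+(8 × 10⁻⁴)(-9.52) = -8.7 × 10⁻³ → UNSTABLE
  148–161 m: −αΔT+βΔS = −(1.2 × 10⁻⁴)(-7.8)+(8 × 10⁻⁴)(-0.63) = 4.3 × 10⁻⁴ → stable
  161–234 m: −αΔT+βΔS = −(1.2 × 10⁻⁴)(+12.8)+(8 × 10⁻⁴)(+8.53) = 5.3 × 10⁻³ → stable
The 102–148 m interval has Δρ < 0: lighter water underlies denser water.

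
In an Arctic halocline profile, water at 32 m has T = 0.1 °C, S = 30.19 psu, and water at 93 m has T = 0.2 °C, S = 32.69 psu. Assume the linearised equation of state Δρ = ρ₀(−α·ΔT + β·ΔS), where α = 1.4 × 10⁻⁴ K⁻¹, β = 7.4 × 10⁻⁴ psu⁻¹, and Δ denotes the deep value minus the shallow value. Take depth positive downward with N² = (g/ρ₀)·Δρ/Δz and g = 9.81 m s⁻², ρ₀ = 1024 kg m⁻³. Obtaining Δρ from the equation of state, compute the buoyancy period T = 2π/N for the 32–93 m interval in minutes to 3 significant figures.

6.09 min

ΔT = +0.1 K, ΔS = +2.50 psu (deep − shallow).
Δρ/ρ₀ = −αΔT + βΔS = -1.40 × 10⁻⁵ + 1.85 × 10⁻³ = 1.836 × 10⁻³, so Δρ ≈ 1.880 kg m⁻³.
N² = (g/ρ₀)·Δρ/Δz = g·(Δρ/ρ₀)/Δz = 9.81 × 1.836 × 10⁻³ / 61 = 2.9526 × 10⁻⁴ s⁻².
N = √(2.9526 × 10⁻⁴) = 0.017183 rad s⁻¹ → T = 2π/N = 365.66 s = 6.0943 min ≈ 6.09 min.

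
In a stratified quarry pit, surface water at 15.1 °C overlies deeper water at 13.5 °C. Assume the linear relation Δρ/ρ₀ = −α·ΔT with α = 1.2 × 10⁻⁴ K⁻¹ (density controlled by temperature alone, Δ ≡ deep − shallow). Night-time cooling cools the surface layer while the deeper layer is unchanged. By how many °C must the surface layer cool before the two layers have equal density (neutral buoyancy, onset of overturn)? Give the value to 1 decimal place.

1.6 °C

With temperature the only control, equal density requires T_surf′ = T_deep.
T_surf′ = 13.5 °C.
Cooling required: 15.1 − 13.5 = 1.6 °C.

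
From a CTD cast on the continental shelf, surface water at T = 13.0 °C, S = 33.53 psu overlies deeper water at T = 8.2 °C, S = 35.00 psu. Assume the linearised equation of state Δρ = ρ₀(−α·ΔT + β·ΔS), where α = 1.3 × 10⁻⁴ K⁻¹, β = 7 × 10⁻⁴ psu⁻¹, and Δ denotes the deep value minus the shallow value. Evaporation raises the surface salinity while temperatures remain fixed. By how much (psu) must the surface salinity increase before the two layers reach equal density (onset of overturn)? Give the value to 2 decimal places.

2.36 psu

Neutral buoyancy requires −α(T_deep − T_surf) + β(S_deep − S_surf′) = 0.
S_surf′ = S_deep − (α/β)·ΔT = 35.00 − (1.3 × 10⁻⁴/7 × 10⁻⁴)·(-4.8) = 35.8914 psu.
Increase required: 35.8914 − 33.53 = 2.3614 psu.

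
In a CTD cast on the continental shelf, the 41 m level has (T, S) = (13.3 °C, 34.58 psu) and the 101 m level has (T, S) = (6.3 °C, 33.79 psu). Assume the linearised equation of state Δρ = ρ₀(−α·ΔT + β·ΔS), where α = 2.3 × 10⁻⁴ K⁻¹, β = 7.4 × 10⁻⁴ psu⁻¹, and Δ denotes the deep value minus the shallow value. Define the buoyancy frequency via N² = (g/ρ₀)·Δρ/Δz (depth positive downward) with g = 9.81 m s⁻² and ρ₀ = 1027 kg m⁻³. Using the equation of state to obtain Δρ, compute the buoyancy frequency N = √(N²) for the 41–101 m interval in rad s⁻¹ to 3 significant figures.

ΔT = -7.0 K, ΔS = -0.79 psu (deep − shallow).
Δρ/ρ₀ = −αΔT + βΔS = 1.61 × 10⁻³ − 5.846 × 10⁻⁴ = 1.0254 × 10⁻³, so Δρ ≈ 1.053 kg m⁻³.
N² = (g/ρ₀)·Δρ/Δz = g·(Δρ/ρ₀)/Δz = 9.81 × 1.0254 × 10⁻³ / 60 = 1.6765 × 10⁻⁴ s⁻².
N = √(1.6765 × 10⁻⁴) = 0.012948 rad s⁻¹ ≈ 0.0129 rad s⁻¹.

0.0129 rad s⁻¹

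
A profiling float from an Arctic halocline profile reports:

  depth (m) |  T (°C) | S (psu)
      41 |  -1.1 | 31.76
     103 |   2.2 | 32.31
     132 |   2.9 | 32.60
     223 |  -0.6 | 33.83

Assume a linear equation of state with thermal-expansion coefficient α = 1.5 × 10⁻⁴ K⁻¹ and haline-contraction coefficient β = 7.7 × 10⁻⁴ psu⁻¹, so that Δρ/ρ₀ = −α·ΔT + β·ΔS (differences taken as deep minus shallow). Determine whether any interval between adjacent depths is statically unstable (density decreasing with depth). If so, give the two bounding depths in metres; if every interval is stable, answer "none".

Evaluate Δρ/ρ₀ = −αΔT + βΔS across each adjacent pair:
  41–103 m: −αΔT+βΔS = −(1.5 × 10⁻⁴)(+3.3)+(7.7 × 10⁻⁴)(+0.55) = -7.1 × 10⁻⁵ → UNSTABLE
  103–132 m: −αΔT+βΔS = −(1.5 × 10⁻⁴)(+0.7)+(7.7 × 10⁻⁴)(+0.29) = 1.2 × 10⁻⁴ → stable
  132–223 m: −αΔT+βΔS = −(1.5 × 10⁻⁴)(-3.5)+(7.7 × 10⁻⁴)(+1.23) = 1.5 × 10⁻³ → stable
The 41–103 m interval has Δρ < 0: lighter water underlies denser water.

41–103 m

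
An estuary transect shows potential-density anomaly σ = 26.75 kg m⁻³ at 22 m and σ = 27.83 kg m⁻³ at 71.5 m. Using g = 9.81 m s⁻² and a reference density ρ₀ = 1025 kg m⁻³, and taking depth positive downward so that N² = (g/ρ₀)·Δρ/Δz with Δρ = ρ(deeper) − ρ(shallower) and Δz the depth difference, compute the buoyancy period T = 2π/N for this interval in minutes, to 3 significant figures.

7.25 min

Δρ = 1027.83 − 1026.75 = 1.08 kg m⁻³ over Δz = 71.5 − 22 = 49.5 m.
N² = (9.81/1025) × (1.08/49.5) = 2.0882 × 10⁻⁴ s⁻².
N = √(2.0882 × 10⁻⁴) = 0.014451 rad s⁻¹, so T = 2π/N = 434.79 s = 7.2465 min ≈ 7.25 min.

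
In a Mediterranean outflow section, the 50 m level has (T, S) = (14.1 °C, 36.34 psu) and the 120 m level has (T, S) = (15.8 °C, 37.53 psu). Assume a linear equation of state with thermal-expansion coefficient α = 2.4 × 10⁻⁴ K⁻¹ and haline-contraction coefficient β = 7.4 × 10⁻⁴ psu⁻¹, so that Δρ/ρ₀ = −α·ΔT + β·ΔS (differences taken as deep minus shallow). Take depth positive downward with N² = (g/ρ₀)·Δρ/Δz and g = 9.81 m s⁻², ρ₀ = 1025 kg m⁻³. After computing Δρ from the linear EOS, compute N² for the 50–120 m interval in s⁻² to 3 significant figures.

6.62 × 10⁻⁵ s⁻²

ΔT = +1.7 K, ΔS = +1.19 psu (deep − shallow).
Δρ/ρ₀ = −αΔT + βΔS = -4.08 × 10⁻⁴ + 8.806 × 10⁻⁴ = 4.726 × 10⁻⁴, so Δρ ≈ 0.4844 kg m⁻³.
N² = (g/ρ₀)·Δρ/Δz = g·(Δρ/ρ₀)/Δz = 9.81 × 4.726 × 10⁻⁴ / 70 = 6.6232 × 10⁻⁵ s⁻² ≈ 6.62 × 10⁻⁵ s⁻².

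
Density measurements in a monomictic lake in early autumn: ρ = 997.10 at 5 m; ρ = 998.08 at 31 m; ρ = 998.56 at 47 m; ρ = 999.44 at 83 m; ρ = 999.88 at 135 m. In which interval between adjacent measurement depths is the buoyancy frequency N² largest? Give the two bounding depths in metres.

5–31 m

Compute the density gradient over each adjacent pair:
  5–31 m: Δρ/Δz = 0.98/26 = 0.038 kg m⁻⁴
  31–47 m: Δρ/Δz = 0.48/16 = 0.030 kg m⁻⁴
  47–83 m: Δρ/Δz = 0.88/36 = 0.024 kg m⁻⁴
  83–135 m: Δρ/Δz = 0.44/52 = 8.5 × 10⁻³ kg m⁻⁴
The largest gradient is in the 5–31 m interval — the pycnocline.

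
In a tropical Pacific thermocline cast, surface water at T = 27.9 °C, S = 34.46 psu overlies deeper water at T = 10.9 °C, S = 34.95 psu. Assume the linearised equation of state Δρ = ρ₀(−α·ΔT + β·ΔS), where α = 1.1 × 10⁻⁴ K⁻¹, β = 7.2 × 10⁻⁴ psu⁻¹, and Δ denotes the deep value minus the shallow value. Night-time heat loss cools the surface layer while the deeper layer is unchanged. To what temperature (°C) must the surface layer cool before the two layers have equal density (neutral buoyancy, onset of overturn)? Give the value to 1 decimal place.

Neutral buoyancy requires Δρ = 0, i.e. −α(T_deep − T_surf′) + β(S_deep − S_surf) = 0.
T_surf′ = T_deep − (β/α)·ΔS = 10.9 − (7.2 × 10⁻⁴/1.1 × 10⁻⁴)·(+0.49) = 7.693 °C.
Cooling required: 27.9 − (7.693) = 20.207 °C.

7.7 °C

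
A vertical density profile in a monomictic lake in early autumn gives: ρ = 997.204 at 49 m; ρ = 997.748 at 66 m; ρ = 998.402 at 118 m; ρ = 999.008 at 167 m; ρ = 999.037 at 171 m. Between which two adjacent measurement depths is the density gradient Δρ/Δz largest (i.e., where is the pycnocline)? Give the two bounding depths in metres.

49–66 m

Compute the density gradient over each adjacent pair:
  49–66 m: Δρ/Δz = 0.544/17 = 0.032 kg m⁻⁴
  66–118 m: Δρ/Δz = 0.654/52 = 0.013 kg m⁻⁴
  118–167 m: Δρ/Δz = 0.606/49 = 0.012 kg m⁻⁴
  167–171 m: Δρ/Δz = 0.029/4 = 7.3 × 10⁻³ kg m⁻⁴
The largest gradient is in the 49–66 m interval — the pycnocline.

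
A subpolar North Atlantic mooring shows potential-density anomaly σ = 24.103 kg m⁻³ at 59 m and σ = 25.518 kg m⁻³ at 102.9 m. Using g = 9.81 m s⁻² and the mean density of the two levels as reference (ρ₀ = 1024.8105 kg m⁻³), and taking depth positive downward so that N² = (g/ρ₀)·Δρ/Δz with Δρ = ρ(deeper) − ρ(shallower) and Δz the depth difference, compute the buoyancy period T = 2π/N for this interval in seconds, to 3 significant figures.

Δρ = 1025.518 − 1024.103 = 1.415 kg m⁻³ over Δz = 102.9 − 59 = 43.9 m.
N² = (9.81/1024.8105) × (1.415/43.9) = 3.0854 × 10⁻⁴ s⁻².
N = √(3.0854 × 10⁻⁴) = 0.017565 rad s⁻¹, so T = 2π/N = 357.71 s ≈ 358 s.

358 s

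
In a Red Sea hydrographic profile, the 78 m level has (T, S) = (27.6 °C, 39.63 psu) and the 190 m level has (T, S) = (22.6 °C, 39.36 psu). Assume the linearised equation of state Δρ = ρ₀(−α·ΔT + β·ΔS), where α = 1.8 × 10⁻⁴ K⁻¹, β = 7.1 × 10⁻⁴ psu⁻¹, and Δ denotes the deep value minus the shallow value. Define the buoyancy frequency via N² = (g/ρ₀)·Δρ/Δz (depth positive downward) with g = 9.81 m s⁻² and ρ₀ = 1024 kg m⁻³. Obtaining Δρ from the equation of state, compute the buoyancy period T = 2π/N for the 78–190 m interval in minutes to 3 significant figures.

13.3 min

ΔT = -5.0 K, ΔS = -0.27 psu (deep − shallow).
Δρ/ρ₀ = −αΔT + βΔS = 9.00 × 10⁻⁴ − 1.917 × 10⁻⁴ = 7.083 × 10⁻⁴, so Δρ ≈ 0.7253 kg m⁻³.
N² = (g/ρ₀)·Δρ/Δz = g·(Δρ/ρ₀)/Δz = 9.81 × 7.083 × 10⁻⁴ / 112 = 6.2039 × 10⁻⁵ s⁻².
N = √(6.2039 × 10⁻⁵) = 7.8765 × 10⁻³ rad s⁻¹ → T = 2π/N = 797.71 s = 13.295 min ≈ 13.3 min.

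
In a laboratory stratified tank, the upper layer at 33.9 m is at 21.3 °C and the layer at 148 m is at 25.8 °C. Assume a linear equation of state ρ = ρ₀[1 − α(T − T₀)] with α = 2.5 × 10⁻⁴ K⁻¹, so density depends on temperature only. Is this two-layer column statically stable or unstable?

unstable

ΔT = 25.8 − 21.3 = +4.5 K, so Δρ/ρ₀ = −αΔT = -1.125 × 10⁻³.
Δρ/ρ₀ < 0, so Δρ < 0: deeper water is lighter → statically unstable; the column would overturn.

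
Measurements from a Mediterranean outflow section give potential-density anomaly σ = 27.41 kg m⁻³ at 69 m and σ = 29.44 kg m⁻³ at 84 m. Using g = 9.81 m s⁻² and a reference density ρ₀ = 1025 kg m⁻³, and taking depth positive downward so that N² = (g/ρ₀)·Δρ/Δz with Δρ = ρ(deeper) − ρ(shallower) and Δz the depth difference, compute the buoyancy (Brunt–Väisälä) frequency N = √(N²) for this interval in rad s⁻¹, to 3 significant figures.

0.0360 rad s⁻¹

Δρ = 1029.44 − 1027.41 = 2.03 kg m⁻³ over Δz = 84 − 69 = 15 m.
N² = (9.81/1025) × (2.03/15) = 1.2952 × 10⁻³ s⁻².
N = √(1.2952 × 10⁻³) = 0.035989 rad s⁻¹ ≈ 0.0360 rad s⁻¹.
A positive N² confirms static stability across the interval.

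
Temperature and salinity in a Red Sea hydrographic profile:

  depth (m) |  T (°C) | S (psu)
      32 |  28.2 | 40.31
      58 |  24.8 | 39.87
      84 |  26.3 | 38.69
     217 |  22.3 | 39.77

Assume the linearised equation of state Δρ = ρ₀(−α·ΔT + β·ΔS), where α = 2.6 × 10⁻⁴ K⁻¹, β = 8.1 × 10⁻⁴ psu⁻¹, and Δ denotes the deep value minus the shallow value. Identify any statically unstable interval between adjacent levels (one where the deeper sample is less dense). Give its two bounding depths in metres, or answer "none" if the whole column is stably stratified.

Evaluate Δρ/ρ₀ = −αΔT + βΔS across each adjacent pair:
  32–58 m: −αΔT+βΔS = −(2.6 × 10⁻⁴)(-3.4)+(8.1 × 10⁻⁴)(-0.44) = 5.3 × 10⁻⁴ → stable
  58–84 m: −αΔT+βΔS = −(2.6 × 10⁻⁴)(+1.5)+(8.1 × 10⁻⁴)(-1.18) = -1.3 × 10⁻³ → UNSTABLE
  84–217 m: −αΔT+βΔS = −(2.6 × 10⁻⁴)(-4.0)+(8.1 × 10⁻⁴)(+1.08) = 1.9 × 10⁻³ → stable
The 58–84 m interval has Δρ < 0: lighter water underlies denser water.

58–84 m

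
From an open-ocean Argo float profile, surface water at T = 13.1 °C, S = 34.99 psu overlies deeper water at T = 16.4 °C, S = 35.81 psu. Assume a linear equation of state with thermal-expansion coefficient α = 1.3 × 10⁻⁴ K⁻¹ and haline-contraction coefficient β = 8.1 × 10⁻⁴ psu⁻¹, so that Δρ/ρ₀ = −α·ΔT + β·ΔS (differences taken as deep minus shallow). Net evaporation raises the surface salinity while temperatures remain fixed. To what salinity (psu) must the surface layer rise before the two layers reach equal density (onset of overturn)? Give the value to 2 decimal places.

35.28 psu

Neutral buoyancy requires −α(T_deep − T_surf) + β(S_deep − S_surf′) = 0.
S_surf′ = S_deep − (α/β)·ΔT = 35.81 − (1.3 × 10⁻⁴/8.1 × 10⁻⁴)·(+3.3) = 35.2804 psu.
Increase required: 35.2804 − 34.99 = 0.2904 psu.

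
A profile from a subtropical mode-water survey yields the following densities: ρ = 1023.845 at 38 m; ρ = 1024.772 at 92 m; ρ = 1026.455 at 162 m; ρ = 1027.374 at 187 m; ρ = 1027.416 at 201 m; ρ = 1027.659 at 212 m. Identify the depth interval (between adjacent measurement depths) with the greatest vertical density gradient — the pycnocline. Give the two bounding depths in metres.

162–187 m

Compute the density gradient over each adjacent pair:
  38–92 m: Δρ/Δz = 0.927/54 = 0.017 kg m⁻⁴
  92–162 m: Δρ/Δz = 1.683/70 = 0.024 kg m⁻⁴
  162–187 m: Δρ/Δz = 0.919/25 = 0.037 kg m⁻⁴
  187–201 m: Δρ/Δz = 0.042/14 = 3.0 × 10⁻³ kg m⁻⁴
  201–212 m: Δρ/Δz = 0.243/11 = 0.022 kg m⁻⁴
The largest gradient is in the 162–187 m interval — the pycnocline.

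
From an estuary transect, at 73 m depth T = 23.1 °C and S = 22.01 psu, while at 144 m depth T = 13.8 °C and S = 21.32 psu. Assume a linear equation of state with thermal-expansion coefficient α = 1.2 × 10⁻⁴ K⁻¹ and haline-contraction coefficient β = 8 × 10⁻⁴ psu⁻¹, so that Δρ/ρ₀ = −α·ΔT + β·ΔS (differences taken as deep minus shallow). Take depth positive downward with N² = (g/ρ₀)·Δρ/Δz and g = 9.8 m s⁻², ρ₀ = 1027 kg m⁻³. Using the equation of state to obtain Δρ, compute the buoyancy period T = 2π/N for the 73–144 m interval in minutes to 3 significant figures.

11.9 min

ΔT = -9.3 K, ΔS = -0.69 psu (deep − shallow).
Δρ/ρ₀ = −αΔT + βΔS = 1.116 × 10⁻³ − 5.52 × 10⁻⁴ = 5.64 × 10⁻⁴, so Δρ ≈ 0.5792 kg m⁻³.
N² = (g/ρ₀)·Δρ/Δz = g·(Δρ/ρ₀)/Δz = 9.8 × 5.64 × 10⁻⁴ / 71 = 7.7848 × 10⁻⁵ s⁻².
N = √(7.7848 × 10⁻⁵) = 8.8232 × 10⁻³ rad s⁻¹ → T = 2π/N = 712.12 s = 11.869 min ≈ 11.9 min.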